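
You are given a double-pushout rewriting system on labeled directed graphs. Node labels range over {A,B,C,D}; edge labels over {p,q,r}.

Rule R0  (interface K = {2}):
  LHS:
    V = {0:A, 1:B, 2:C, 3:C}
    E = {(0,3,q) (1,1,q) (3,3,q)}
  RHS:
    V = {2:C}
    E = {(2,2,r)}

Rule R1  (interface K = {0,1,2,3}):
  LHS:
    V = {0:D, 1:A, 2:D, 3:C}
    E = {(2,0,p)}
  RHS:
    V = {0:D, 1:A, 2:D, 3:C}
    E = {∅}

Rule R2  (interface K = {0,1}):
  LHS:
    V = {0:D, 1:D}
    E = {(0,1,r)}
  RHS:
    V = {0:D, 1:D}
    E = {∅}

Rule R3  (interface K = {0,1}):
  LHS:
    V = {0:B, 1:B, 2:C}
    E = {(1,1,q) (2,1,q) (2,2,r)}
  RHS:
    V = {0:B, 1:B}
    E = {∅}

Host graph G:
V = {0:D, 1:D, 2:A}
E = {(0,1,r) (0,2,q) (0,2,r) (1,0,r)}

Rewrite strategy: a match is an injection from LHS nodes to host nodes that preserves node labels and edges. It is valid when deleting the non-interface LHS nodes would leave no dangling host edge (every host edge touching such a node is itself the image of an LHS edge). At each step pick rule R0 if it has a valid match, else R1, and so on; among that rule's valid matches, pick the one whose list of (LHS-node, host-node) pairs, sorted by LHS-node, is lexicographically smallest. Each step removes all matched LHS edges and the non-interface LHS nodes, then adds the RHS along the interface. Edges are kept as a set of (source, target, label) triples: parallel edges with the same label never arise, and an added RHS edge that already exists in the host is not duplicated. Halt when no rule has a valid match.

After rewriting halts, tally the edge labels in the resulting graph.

Answer: q:1 r:1

Derivation:
initial: |V|=3 |E|=4  E = 0-r->1 0-q->2 0-r->2 1-r->0
step 1: apply R2 at {0↦0, 1↦1}  → |V|=3 |E|=3  E = 0-q->2 0-r->2 1-r->0
step 2: apply R2 at {0↦1, 1↦0}  → |V|=3 |E|=2  E = 0-q->2 0-r->2
final graph: no rule applies after step 2
NF edges: [(0, 2, 'q'), (0, 2, 'r')]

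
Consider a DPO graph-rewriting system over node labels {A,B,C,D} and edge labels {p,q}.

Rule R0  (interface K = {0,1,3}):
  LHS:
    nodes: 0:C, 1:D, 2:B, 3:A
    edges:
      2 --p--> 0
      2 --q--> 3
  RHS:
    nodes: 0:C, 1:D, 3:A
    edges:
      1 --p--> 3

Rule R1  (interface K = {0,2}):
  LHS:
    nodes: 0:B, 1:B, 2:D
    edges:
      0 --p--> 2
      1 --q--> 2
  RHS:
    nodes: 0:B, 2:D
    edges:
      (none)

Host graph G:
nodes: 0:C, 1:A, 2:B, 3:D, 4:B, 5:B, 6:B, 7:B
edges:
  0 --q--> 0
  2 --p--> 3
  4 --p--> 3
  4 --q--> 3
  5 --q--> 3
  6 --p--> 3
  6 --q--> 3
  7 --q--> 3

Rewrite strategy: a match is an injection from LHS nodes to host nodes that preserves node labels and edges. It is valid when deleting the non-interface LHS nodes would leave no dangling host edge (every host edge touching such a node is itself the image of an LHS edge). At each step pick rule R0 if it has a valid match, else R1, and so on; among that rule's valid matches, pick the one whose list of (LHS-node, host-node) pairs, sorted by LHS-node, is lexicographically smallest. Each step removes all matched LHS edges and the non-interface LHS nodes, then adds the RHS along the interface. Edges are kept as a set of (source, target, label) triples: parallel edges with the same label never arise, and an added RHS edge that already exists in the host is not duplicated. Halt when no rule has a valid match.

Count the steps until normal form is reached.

Answer: 3

Rewrite trace:
start.  V:8 E:8  edges: 0-q->0 2-p->3 4-p->3 4-q->3 5-q->3 6-p->3 6-q->3 7-q->3
1. fire R1 via {0↦2, 1↦5, 2↦3}  →  V:7 E:6  edges: 0-q->0 4-p->3 4-q->3 6-p->3 6-q->3 7-q->3
2. fire R1 via {0↦4, 1↦7, 2↦3}  →  V:6 E:4  edges: 0-q->0 4-q->3 6-p->3 6-q->3
3. fire R1 via {0↦6, 1↦4, 2↦3}  →  V:5 E:2  edges: 0-q->0 6-q->3
normal form: no rule applies after step 3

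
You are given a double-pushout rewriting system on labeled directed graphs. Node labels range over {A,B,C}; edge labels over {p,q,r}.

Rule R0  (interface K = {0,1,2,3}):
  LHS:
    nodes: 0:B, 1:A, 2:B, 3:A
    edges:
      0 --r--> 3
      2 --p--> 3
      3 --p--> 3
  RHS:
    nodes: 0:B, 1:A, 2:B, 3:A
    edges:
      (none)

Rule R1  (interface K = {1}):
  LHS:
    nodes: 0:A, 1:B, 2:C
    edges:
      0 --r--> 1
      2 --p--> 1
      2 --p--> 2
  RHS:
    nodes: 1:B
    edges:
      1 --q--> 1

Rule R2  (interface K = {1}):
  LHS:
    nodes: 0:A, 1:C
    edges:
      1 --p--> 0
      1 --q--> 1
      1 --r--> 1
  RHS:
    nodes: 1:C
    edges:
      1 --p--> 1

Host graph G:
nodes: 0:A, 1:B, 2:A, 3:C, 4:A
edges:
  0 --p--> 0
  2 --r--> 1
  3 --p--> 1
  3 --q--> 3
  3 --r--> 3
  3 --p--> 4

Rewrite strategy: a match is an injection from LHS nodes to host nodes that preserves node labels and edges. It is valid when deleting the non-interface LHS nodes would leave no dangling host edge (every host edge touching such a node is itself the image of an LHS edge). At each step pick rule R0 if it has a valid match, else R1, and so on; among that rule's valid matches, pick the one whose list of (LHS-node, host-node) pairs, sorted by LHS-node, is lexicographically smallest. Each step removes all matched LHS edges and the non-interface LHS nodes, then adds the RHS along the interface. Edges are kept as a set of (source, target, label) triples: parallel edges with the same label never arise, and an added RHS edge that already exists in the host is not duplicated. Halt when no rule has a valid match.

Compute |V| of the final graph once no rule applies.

Answer: 2

Rewrite trace:
start.  V:5 E:6  edges: 0-p->0 2-r->1 3-p->1 3-q->3 3-r->3 3-p->4
1. fire R2 via {0↦4, 1↦3}  →  V:4 E:4  edges: 0-p->0 2-r->1 3-p->1 3-p->3
2. fire R1 via {0↦2, 1↦1, 2↦3}  →  V:2 E:2  edges: 0-p->0 1-q->1
final graph: no rule applies after step 2
NF nodes: {0:A, 1:B}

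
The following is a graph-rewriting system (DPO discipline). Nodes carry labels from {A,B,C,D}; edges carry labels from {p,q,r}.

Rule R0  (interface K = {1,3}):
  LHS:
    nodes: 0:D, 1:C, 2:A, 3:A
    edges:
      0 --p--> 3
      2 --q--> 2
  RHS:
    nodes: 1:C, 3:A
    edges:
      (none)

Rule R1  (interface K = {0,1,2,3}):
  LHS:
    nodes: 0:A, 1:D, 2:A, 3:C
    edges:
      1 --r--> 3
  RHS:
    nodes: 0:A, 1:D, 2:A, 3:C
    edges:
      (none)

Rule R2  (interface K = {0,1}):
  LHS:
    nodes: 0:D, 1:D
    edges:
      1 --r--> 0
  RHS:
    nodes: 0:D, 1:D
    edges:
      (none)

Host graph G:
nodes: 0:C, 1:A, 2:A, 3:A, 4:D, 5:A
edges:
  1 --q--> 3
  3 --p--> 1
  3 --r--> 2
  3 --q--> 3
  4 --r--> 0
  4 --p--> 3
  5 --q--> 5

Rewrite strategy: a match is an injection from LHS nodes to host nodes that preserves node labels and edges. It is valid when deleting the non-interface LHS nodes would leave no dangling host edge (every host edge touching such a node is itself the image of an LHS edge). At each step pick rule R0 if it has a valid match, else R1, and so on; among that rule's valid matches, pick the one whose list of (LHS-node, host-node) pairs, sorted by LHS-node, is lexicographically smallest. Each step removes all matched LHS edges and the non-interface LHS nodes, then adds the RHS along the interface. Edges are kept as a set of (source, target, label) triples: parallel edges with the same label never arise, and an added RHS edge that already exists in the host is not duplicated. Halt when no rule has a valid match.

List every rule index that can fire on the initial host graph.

R0: no valid match — 1 raw match, all fail dangling condition
R1: 12 valid matches — {0↦1, 1↦4, 2↦2, 3↦0}, {0↦1, 1↦4, 2↦3, 3↦0}, {0↦1, 1↦4, 2↦5, 3↦0} (+9 more)
R2: no valid match — LHS pattern not found

Answer: [R1]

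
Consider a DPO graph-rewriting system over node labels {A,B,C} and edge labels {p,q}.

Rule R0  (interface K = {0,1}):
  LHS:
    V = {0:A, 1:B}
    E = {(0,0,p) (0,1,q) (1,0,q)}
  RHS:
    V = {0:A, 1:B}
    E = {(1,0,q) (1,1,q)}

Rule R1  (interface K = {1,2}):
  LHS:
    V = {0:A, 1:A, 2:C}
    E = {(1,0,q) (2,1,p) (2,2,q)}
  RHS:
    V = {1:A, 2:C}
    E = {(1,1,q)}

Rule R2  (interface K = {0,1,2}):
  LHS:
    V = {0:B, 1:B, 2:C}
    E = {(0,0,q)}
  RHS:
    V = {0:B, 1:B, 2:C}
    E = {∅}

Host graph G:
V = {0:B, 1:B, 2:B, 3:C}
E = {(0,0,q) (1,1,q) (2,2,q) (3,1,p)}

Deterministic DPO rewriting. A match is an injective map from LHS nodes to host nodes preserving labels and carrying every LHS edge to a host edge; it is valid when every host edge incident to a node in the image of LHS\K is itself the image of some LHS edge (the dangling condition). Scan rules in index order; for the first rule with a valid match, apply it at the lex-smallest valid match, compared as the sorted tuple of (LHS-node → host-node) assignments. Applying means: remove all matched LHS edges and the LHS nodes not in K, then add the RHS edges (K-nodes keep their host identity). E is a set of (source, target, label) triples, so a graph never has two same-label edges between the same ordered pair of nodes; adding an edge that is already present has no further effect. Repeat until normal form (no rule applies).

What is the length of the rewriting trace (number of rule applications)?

initial: |V|=4 |E|=4  E = 0-q->0 1-q->1 2-q->2 3-p->1
step 1: apply R2 at {0↦0, 1↦1, 2↦3}  → |V|=4 |E|=3  E = 1-q->1 2-q->2 3-p->1
step 2: apply R2 at {0↦1, 1↦0, 2↦3}  → |V|=4 |E|=2  E = 2-q->2 3-p->1
step 3: apply R2 at {0↦2, 1↦0, 2↦3}  → |V|=4 |E|=1  E = 3-p->1
halt: no rule applies after step 3

Answer: 3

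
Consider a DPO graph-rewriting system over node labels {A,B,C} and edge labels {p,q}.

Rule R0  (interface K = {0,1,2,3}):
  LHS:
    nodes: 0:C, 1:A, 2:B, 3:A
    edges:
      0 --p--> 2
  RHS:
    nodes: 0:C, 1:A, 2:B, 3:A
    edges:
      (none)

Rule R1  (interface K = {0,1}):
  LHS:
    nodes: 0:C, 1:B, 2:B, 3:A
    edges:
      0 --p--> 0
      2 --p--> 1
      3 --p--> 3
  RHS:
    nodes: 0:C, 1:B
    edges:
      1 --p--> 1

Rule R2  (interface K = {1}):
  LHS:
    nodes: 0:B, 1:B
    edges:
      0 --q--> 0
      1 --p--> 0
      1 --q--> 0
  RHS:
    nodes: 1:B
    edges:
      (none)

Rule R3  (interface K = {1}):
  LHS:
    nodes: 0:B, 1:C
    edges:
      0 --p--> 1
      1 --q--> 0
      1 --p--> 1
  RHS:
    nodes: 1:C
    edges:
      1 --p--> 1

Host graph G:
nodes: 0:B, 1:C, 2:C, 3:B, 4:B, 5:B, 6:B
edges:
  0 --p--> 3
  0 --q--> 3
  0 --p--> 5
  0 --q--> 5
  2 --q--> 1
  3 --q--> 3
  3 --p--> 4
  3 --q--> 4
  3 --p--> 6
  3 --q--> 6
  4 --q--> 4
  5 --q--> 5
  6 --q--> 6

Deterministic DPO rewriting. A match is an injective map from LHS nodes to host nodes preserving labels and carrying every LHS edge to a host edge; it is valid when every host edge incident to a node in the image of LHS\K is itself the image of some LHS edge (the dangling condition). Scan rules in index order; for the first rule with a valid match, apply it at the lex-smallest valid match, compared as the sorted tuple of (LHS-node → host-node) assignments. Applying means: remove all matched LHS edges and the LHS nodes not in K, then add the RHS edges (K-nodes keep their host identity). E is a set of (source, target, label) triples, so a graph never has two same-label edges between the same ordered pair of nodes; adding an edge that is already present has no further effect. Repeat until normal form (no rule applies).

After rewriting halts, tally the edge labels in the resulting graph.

Answer: q:1

Derivation:
initial: |V|=7 |E|=13  E = 0-p->3 0-q->3 0-p->5 0-q->5 2-q->1 3-q->3 3-p->4 3-q->4 3-p->6 3-q->6 4-q->4 5-q->5 6-q->6
step 1: apply R2 at {0↦4, 1↦3}  → |V|=6 |E|=10  E = 0-p->3 0-q->3 0-p->5 0-q->5 2-q->1 3-q->3 3-p->6 3-q->6 5-q->5 6-q->6
step 2: apply R2 at {0↦5, 1↦0}  → |V|=5 |E|=7  E = 0-p->3 0-q->3 2-q->1 3-q->3 3-p->6 3-q->6 6-q->6
step 3: apply R2 at {0↦6, 1↦3}  → |V|=4 |E|=4  E = 0-p->3 0-q->3 2-q->1 3-q->3
step 4: apply R2 at {0↦3, 1↦0}  → |V|=3 |E|=1  E = 2-q->1
normal form: no rule applies after step 4
NF edges: [(2, 1, 'q')]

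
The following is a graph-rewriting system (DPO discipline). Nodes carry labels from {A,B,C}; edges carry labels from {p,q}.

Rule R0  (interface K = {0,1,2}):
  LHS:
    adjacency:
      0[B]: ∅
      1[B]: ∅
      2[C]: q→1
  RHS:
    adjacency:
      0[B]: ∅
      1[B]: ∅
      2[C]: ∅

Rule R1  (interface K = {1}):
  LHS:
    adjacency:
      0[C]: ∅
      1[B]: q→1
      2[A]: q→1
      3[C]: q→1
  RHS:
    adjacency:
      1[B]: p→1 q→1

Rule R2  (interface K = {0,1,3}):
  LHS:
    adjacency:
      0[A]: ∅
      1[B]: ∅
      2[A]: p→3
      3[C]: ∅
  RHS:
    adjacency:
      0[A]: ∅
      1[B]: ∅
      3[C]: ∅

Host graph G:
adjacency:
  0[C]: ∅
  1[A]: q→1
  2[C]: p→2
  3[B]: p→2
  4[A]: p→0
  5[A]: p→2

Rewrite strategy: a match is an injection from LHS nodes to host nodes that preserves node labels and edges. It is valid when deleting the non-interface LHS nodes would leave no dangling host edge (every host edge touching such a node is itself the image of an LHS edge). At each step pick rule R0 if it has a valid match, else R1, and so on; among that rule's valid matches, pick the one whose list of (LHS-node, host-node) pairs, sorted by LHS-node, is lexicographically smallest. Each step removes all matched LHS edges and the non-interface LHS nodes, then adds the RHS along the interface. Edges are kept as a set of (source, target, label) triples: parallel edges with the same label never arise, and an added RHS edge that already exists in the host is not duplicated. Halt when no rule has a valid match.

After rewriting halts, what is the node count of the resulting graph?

[0] host  ⇒  6 nodes, 5 edges  {1-q->1 2-p->2 3-p->2 4-p->0 5-p->2}
[1] R2 @ {0↦1, 1↦3, 2↦4, 3↦0}  ⇒  5 nodes, 4 edges  {1-q->1 2-p->2 3-p->2 5-p->2}
[2] R2 @ {0↦1, 1↦3, 2↦5, 3↦2}  ⇒  4 nodes, 3 edges  {1-q->1 2-p->2 3-p->2}
final graph: no rule applies after step 2
NF nodes: {0:C, 1:A, 2:C, 3:B}

Answer: 4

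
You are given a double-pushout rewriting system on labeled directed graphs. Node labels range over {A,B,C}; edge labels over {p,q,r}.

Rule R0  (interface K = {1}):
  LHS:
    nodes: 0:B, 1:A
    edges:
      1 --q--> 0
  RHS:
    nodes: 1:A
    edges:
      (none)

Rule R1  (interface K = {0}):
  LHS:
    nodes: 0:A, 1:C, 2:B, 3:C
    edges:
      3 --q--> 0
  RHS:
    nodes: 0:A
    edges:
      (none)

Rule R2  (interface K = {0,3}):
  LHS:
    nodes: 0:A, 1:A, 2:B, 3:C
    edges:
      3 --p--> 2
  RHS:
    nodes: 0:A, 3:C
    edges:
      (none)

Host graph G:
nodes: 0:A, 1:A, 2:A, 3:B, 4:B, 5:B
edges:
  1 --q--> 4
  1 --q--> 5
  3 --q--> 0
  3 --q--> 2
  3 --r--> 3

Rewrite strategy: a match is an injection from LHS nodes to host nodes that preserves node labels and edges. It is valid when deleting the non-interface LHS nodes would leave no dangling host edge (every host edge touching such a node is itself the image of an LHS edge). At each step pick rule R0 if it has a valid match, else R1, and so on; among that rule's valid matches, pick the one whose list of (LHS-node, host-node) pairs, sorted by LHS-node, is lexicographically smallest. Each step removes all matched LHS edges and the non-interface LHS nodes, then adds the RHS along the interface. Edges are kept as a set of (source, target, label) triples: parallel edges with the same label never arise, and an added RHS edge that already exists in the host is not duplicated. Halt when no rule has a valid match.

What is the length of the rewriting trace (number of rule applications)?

Answer: 2

Rewrite trace:
[0] host  ⇒  6 nodes, 5 edges  {1-q->4 1-q->5 3-q->0 3-q->2 3-r->3}
[1] R0 @ {0↦4, 1↦1}  ⇒  5 nodes, 4 edges  {1-q->5 3-q->0 3-q->2 3-r->3}
[2] R0 @ {0↦5, 1↦1}  ⇒  4 nodes, 3 edges  {3-q->0 3-q->2 3-r->3}
halt: no rule applies after step 2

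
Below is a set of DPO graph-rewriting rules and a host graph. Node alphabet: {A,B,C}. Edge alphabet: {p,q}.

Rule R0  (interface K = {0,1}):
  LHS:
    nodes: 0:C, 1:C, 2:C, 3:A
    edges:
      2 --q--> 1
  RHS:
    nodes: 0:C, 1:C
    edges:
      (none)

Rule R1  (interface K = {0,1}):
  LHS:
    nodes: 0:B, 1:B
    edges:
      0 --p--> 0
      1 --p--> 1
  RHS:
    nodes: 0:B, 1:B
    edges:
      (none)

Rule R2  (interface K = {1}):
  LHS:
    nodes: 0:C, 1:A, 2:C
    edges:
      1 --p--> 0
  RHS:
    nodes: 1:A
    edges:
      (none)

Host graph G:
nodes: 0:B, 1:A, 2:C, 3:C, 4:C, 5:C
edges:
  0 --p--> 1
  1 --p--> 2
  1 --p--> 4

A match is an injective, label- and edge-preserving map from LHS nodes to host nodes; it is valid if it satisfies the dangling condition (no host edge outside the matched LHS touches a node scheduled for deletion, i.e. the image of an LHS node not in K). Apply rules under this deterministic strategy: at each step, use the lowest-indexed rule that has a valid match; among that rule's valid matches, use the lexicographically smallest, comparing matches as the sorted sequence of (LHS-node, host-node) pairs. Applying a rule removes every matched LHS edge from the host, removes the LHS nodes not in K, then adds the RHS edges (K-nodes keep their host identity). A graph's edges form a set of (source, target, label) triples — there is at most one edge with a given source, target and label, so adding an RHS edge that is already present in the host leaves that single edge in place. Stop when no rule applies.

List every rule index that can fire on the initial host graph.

R0: no valid match — LHS pattern not found
R1: no valid match — LHS pattern not found
R2: 4 valid matches — {0↦2, 1↦1, 2↦3}, {0↦2, 1↦1, 2↦5}, {0↦4, 1↦1, 2↦3} (+1 more)

Answer: [R2]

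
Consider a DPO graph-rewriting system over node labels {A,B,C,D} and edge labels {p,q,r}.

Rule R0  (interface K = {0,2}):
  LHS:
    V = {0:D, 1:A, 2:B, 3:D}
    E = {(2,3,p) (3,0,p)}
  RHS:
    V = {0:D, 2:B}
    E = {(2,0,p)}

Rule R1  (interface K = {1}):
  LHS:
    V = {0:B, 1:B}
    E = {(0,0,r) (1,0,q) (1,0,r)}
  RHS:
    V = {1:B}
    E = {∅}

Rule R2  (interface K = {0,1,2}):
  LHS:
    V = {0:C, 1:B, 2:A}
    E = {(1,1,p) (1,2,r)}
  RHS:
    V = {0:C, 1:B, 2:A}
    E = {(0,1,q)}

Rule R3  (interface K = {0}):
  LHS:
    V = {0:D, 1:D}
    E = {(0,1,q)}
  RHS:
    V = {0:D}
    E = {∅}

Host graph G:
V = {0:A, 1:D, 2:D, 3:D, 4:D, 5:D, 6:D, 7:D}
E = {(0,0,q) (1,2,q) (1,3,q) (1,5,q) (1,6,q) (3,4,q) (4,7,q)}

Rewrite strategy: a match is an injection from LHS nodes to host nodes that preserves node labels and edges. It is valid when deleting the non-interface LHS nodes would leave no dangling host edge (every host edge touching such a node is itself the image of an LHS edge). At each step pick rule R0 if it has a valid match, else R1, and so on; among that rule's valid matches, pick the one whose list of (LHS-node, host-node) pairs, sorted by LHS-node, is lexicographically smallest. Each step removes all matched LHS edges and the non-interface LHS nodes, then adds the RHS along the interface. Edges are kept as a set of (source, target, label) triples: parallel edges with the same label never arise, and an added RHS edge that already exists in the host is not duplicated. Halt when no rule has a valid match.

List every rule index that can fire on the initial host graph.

R0: no valid match — LHS pattern not found
R1: no valid match — LHS pattern not found
R2: no valid match — LHS pattern not found
R3: 4 valid matches — {0↦1, 1↦2}, {0↦1, 1↦5}, {0↦1, 1↦6} (+1 more)

Answer: [R3]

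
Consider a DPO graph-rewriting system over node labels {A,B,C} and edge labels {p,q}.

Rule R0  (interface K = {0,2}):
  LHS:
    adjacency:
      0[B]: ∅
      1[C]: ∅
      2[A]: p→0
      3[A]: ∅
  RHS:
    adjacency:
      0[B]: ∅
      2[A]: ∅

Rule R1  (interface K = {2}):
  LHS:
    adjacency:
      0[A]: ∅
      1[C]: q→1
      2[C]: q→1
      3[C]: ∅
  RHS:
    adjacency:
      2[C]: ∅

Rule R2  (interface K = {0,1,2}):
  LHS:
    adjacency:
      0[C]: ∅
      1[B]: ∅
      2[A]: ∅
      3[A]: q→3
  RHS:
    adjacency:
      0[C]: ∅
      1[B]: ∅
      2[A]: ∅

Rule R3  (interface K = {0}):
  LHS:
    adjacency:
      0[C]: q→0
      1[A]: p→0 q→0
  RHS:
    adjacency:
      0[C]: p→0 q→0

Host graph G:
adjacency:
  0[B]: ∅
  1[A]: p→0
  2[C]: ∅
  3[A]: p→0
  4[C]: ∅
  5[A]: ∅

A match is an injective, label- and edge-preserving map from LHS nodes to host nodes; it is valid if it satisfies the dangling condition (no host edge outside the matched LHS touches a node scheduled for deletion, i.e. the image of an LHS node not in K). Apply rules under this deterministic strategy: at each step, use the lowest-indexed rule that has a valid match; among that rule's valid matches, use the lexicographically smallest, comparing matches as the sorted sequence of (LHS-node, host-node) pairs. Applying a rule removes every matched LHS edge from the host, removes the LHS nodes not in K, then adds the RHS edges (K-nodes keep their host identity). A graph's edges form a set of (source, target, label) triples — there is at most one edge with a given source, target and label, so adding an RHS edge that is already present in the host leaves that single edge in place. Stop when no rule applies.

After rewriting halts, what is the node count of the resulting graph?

start.  V:6 E:2  edges: 1-p->0 3-p->0
1. fire R0 via {0↦0, 1↦2, 2↦1, 3↦5}  →  V:4 E:1  edges: 3-p->0
2. fire R0 via {0↦0, 1↦4, 2↦3, 3↦1}  →  V:2 E:0  edges: ∅
final graph: no rule applies after step 2
NF nodes: {0:B, 3:A}

Answer: 2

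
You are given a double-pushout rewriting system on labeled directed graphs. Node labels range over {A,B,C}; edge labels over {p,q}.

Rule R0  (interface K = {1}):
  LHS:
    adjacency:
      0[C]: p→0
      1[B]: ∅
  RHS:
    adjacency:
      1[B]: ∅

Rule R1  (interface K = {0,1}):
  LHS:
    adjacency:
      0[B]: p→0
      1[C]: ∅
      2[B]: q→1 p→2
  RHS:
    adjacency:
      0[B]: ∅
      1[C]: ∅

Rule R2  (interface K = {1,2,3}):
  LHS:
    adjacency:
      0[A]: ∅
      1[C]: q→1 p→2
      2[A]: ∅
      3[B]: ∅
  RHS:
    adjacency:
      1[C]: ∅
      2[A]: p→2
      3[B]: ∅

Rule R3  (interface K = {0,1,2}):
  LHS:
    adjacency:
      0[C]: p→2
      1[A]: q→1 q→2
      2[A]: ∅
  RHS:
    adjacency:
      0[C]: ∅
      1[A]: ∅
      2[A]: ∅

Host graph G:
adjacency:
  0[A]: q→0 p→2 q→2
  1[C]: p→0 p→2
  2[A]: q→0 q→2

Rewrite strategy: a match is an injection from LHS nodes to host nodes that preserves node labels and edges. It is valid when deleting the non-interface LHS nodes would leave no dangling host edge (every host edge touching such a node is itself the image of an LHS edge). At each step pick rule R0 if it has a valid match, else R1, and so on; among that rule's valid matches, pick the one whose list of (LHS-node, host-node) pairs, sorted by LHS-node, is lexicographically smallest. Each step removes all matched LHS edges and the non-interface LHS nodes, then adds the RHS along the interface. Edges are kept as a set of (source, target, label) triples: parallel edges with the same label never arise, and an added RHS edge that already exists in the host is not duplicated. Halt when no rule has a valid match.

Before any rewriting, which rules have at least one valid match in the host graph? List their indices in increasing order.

R0: no valid match — LHS pattern not found
R1: no valid match — LHS pattern not found
R2: no valid match — LHS pattern not found
R3: 2 valid matches — {0↦1, 1↦0, 2↦2}, {0↦1, 1↦2, 2↦0}

Answer: [R3]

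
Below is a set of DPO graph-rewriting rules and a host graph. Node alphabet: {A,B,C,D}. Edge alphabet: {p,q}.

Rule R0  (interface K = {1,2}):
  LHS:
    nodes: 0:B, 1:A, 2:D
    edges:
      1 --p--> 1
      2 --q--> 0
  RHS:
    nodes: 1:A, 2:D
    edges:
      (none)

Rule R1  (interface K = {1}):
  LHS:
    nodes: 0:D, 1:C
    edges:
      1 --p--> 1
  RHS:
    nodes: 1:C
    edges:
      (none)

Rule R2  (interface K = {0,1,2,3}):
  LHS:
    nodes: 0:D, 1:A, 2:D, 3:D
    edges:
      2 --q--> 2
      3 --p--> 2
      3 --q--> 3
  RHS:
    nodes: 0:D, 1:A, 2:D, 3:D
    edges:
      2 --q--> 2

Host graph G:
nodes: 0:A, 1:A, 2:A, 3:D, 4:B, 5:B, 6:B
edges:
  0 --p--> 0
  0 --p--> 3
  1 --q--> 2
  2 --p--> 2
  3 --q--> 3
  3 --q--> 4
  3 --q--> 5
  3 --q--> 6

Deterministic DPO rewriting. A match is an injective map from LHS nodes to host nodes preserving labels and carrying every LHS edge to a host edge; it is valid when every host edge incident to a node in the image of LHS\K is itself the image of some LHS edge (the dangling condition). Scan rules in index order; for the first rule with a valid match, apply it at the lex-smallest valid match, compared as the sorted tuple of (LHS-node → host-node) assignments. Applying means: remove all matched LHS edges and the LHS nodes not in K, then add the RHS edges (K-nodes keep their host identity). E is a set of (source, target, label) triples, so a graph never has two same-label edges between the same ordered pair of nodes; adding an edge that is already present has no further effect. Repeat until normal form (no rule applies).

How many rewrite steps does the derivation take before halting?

[0] host  ⇒  7 nodes, 8 edges  {0-p->0 0-p->3 1-q->2 2-p->2 3-q->3 3-q->4 3-q->5 3-q->6}
[1] R0 @ {0↦4, 1↦0, 2↦3}  ⇒  6 nodes, 6 edges  {0-p->3 1-q->2 2-p->2 3-q->3 3-q->5 3-q->6}
[2] R0 @ {0↦5, 1↦2, 2↦3}  ⇒  5 nodes, 4 edges  {0-p->3 1-q->2 3-q->3 3-q->6}
halt: no rule applies after step 2

Answer: 2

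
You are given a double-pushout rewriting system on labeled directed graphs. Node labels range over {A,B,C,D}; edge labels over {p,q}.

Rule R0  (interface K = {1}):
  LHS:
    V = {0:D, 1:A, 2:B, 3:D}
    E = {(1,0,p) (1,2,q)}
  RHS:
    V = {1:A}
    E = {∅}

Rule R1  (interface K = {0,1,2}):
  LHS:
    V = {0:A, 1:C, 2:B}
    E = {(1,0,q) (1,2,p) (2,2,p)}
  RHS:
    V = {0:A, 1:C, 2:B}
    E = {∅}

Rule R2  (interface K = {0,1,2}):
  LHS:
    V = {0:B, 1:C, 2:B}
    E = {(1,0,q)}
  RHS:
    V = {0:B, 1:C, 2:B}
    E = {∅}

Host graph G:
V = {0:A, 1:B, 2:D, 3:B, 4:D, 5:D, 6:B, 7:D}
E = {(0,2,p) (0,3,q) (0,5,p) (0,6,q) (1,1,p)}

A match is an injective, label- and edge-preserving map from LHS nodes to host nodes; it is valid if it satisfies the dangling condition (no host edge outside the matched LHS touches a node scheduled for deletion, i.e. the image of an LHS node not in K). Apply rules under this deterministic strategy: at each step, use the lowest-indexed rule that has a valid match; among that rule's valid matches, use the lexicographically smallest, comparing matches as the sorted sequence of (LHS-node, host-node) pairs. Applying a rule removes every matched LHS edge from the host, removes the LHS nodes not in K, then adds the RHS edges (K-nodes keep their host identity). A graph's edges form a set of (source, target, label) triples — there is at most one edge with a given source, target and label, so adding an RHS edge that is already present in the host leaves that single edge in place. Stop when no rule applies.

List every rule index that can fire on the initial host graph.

R0: 8 valid matches — {0↦2, 1↦0, 2↦3, 3↦4}, {0↦2, 1↦0, 2↦3, 3↦7}, {0↦2, 1↦0, 2↦6, 3↦4} (+5 more)
R1: no valid match — LHS pattern not found
R2: no valid match — LHS pattern not found

Answer: [R0]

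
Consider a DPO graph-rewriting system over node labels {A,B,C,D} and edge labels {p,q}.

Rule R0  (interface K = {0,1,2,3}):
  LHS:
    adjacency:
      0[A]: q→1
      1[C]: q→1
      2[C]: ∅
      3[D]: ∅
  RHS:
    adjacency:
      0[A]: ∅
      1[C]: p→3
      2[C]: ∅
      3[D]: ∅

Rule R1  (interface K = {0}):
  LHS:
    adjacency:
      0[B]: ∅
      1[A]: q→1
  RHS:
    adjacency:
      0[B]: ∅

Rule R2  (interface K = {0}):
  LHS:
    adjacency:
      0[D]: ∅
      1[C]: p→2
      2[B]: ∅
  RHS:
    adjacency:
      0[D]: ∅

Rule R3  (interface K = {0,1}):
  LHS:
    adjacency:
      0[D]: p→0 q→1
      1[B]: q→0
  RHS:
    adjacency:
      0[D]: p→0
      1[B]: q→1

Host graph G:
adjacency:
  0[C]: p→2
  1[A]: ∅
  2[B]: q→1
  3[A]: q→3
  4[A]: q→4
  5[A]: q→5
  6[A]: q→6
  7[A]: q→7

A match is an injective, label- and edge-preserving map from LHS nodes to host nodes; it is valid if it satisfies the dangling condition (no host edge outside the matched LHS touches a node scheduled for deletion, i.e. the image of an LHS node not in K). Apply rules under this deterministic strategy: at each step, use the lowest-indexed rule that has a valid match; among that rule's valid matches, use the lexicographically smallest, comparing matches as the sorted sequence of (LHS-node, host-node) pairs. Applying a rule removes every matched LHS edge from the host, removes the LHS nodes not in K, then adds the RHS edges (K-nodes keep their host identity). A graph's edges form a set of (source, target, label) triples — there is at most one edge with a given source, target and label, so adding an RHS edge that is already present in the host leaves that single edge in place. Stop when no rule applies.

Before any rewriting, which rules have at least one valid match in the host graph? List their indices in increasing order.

R0: no valid match — LHS pattern not found
R1: 5 valid matches — {0↦2, 1↦3}, {0↦2, 1↦4}, {0↦2, 1↦5} (+2 more)
R2: no valid match — LHS pattern not found
R3: no valid match — LHS pattern not found

Answer: [R1]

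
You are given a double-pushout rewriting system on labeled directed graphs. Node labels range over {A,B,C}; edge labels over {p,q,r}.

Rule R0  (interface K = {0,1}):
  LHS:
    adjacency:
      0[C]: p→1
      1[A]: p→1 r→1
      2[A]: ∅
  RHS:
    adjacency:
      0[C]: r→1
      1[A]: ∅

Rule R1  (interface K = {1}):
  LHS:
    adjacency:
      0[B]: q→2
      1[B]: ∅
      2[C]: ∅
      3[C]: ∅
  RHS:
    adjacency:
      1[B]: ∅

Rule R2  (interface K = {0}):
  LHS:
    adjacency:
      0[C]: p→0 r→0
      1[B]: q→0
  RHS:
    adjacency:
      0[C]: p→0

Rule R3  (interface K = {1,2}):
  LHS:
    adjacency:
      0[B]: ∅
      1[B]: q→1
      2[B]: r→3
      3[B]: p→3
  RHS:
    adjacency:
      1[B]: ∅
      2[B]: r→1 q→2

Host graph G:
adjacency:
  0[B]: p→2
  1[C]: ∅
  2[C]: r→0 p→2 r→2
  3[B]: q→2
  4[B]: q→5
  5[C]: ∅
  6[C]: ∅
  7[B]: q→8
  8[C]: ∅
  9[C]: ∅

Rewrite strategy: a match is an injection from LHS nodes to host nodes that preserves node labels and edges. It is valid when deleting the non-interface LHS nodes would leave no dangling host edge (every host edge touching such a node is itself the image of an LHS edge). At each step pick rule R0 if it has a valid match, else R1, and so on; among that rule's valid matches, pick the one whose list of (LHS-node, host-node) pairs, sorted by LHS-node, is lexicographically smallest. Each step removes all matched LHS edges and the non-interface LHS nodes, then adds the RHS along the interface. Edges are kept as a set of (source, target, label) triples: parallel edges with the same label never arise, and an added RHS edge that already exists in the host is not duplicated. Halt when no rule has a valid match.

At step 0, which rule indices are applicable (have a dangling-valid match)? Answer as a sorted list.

Answer: [R1,R2]

Derivation:
R0: no valid match — LHS pattern not found
R1: 18 valid matches — {0↦4, 1↦0, 2↦5, 3↦1}, {0↦4, 1↦0, 2↦5, 3↦6}, {0↦4, 1↦0, 2↦5, 3↦9} (+15 more)
R2: 1 valid match — {0↦2, 1↦3}
R3: no valid match — LHS pattern not found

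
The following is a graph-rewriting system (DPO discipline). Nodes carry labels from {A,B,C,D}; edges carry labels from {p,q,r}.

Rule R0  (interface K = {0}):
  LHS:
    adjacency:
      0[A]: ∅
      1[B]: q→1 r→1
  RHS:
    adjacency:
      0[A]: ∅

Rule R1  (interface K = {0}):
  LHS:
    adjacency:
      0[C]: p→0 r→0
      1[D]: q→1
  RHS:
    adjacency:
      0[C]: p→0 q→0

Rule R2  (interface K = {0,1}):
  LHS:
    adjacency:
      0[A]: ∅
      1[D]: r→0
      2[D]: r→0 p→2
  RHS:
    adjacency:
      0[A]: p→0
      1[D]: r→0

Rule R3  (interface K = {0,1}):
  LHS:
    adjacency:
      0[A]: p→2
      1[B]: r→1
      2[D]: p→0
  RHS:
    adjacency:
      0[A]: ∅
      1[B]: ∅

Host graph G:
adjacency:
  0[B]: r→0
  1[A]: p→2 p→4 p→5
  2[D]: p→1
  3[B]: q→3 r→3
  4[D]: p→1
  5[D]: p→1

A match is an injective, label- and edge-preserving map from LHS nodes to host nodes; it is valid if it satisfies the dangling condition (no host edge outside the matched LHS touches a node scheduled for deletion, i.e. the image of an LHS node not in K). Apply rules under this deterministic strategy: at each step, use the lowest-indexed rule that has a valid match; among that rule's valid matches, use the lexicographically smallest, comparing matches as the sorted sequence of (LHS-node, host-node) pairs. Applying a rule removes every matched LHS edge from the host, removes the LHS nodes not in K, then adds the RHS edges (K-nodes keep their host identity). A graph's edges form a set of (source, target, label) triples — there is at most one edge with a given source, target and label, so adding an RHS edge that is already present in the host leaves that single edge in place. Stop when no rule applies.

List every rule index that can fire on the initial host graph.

Answer: [R0,R3]

Rewrite trace:
R0: 1 valid match — {0↦1, 1↦3}
R1: no valid match — LHS pattern not found
R2: no valid match — LHS pattern not found
R3: 6 valid matches — {0↦1, 1↦0, 2↦2}, {0↦1, 1↦0, 2↦4}, {0↦1, 1↦0, 2↦5} (+3 more)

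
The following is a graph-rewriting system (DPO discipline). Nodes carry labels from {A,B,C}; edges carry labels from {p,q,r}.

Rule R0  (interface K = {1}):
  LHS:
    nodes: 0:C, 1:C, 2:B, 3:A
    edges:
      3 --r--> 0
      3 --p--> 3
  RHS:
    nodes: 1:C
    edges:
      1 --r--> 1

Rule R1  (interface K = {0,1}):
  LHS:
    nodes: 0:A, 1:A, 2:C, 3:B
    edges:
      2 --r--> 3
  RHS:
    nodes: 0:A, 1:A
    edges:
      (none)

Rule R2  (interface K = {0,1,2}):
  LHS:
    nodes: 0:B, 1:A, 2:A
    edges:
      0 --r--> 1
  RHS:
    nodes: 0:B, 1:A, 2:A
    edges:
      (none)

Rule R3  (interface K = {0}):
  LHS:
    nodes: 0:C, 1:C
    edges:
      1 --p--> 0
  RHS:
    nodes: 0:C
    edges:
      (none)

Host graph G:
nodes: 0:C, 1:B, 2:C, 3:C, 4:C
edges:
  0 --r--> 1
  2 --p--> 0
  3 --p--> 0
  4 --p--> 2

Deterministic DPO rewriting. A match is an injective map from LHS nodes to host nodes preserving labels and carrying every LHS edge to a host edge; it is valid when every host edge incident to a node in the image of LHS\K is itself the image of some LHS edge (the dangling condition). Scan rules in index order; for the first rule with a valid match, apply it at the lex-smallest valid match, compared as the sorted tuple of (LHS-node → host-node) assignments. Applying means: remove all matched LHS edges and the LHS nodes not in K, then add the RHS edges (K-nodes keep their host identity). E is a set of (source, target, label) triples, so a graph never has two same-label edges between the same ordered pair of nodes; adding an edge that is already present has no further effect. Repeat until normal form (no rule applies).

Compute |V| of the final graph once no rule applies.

initial: |V|=5 |E|=4  E = 0-r->1 2-p->0 3-p->0 4-p->2
step 1: apply R3 at {0↦0, 1↦3}  → |V|=4 |E|=3  E = 0-r->1 2-p->0 4-p->2
step 2: apply R3 at {0↦2, 1↦4}  → |V|=3 |E|=2  E = 0-r->1 2-p->0
step 3: apply R3 at {0↦0, 1↦2}  → |V|=2 |E|=1  E = 0-r->1
final graph: no rule applies after step 3
NF nodes: {0:C, 1:B}

Answer: 2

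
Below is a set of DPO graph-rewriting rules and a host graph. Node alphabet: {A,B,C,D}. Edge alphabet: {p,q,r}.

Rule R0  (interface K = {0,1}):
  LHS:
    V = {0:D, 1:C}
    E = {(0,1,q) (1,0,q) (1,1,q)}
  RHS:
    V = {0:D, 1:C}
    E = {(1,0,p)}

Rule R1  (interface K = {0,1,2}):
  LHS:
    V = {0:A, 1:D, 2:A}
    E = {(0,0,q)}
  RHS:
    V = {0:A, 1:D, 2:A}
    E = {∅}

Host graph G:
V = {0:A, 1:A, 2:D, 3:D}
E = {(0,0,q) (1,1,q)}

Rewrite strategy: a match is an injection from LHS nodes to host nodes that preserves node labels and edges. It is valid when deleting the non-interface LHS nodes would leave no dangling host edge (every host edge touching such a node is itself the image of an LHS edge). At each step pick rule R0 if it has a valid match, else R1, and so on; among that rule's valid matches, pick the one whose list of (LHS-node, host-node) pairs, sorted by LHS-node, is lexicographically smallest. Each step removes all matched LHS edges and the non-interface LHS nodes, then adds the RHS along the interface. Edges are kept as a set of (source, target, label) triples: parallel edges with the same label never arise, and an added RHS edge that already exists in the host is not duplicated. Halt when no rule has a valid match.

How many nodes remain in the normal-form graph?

Answer: 4

Rewrite trace:
start.  V:4 E:2  edges: 0-q->0 1-q->1
1. fire R1 via {0↦0, 1↦2, 2↦1}  →  V:4 E:1  edges: 1-q->1
2. fire R1 via {0↦1, 1↦2, 2↦0}  →  V:4 E:0  edges: ∅
final graph: no rule applies after step 2
NF nodes: {0:A, 1:A, 2:D, 3:D}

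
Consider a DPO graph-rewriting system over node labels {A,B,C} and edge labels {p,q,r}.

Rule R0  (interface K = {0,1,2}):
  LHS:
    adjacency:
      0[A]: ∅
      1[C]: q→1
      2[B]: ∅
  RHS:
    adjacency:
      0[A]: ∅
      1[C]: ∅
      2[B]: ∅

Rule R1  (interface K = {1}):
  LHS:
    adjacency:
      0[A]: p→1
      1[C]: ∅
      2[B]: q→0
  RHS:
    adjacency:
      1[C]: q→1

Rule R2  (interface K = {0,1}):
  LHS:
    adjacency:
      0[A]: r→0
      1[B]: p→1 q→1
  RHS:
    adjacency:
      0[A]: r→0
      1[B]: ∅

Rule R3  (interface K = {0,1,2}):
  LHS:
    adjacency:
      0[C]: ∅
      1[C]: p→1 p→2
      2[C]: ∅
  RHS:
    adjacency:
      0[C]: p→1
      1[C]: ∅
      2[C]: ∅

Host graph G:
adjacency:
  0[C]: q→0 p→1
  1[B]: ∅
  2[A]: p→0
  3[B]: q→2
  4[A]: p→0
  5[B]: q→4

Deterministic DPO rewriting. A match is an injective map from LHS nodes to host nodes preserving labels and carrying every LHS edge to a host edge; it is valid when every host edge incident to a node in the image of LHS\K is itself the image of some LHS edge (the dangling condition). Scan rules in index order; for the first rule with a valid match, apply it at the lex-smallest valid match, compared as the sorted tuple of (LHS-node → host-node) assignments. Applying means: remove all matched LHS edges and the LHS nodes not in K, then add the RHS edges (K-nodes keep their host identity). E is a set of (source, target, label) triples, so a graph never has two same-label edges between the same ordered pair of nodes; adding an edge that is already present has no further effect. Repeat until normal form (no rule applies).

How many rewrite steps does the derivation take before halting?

initial: |V|=6 |E|=6  E = 0-q->0 0-p->1 2-p->0 3-q->2 4-p->0 5-q->4
step 1: apply R0 at {0↦2, 1↦0, 2↦1}  → |V|=6 |E|=5  E = 0-p->1 2-p->0 3-q->2 4-p->0 5-q->4
step 2: apply R1 at {0↦2, 1↦0, 2↦3}  → |V|=4 |E|=4  E = 0-q->0 0-p->1 4-p->0 5-q->4
step 3: apply R0 at {0↦4, 1↦0, 2↦1}  → |V|=4 |E|=3  E = 0-p->1 4-p->0 5-q->4
step 4: apply R1 at {0↦4, 1↦0, 2↦5}  → |V|=2 |E|=2  E = 0-q->0 0-p->1
normal form: no rule applies after step 4

Answer: 4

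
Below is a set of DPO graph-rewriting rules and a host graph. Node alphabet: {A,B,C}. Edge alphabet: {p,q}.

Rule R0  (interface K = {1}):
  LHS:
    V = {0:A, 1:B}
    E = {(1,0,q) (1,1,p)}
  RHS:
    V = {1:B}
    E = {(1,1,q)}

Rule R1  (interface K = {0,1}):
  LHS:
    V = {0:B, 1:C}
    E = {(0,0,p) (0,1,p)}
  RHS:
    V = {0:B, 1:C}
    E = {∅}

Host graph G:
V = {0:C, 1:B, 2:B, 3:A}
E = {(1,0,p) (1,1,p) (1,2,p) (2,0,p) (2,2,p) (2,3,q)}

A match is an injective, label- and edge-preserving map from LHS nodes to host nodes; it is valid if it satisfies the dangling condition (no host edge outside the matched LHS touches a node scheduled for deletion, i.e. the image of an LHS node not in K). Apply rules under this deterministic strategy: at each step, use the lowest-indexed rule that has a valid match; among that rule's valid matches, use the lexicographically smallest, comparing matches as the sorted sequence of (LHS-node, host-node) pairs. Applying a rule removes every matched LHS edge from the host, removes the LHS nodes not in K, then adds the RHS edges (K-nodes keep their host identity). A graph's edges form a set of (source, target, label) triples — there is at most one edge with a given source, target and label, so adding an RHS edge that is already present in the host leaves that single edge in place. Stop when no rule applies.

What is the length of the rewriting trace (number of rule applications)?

[0] host  ⇒  4 nodes, 6 edges  {1-p->0 1-p->1 1-p->2 2-p->0 2-p->2 2-q->3}
[1] R0 @ {0↦3, 1↦2}  ⇒  3 nodes, 5 edges  {1-p->0 1-p->1 1-p->2 2-p->0 2-q->2}
[2] R1 @ {0↦1, 1↦0}  ⇒  3 nodes, 3 edges  {1-p->2 2-p->0 2-q->2}
normal form: no rule applies after step 2

Answer: 2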